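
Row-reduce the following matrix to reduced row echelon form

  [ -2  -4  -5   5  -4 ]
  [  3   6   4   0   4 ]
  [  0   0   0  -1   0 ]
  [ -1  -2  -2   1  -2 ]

Multiply R1 by -1/2.
  [  1   2  5/2  -5/2   2 ]
  [  3   6    4     0   4 ]
  [  0   0    0    -1   0 ]
  [ -1  -2   -2     1  -2 ]
Subtract 3 times R1 from R2.
  [  1   2   5/2  -5/2   2 ]
  [  0   0  -7/2  15/2  -2 ]
  [  0   0     0    -1   0 ]
  [ -1  -2    -2     1  -2 ]
Add R1 to R4.
  [ 1  2   5/2  -5/2   2 ]
  [ 0  0  -7/2  15/2  -2 ]
  [ 0  0     0    -1   0 ]
  [ 0  0   1/2  -3/2   0 ]
Multiply R2 by -2/7.
  [ 1  2  5/2   -5/2    2 ]
  [ 0  0    1  -15/7  4/7 ]
  [ 0  0    0     -1    0 ]
  [ 0  0  1/2   -3/2    0 ]
Subtract 1/2 times R2 from R4.
  [ 1  2  5/2   -5/2     2 ]
  [ 0  0    1  -15/7   4/7 ]
  [ 0  0    0     -1     0 ]
  [ 0  0    0   -3/7  -2/7 ]
Multiply R3 by -1.
  [ 1  2  5/2   -5/2     2 ]
  [ 0  0    1  -15/7   4/7 ]
  [ 0  0    0      1     0 ]
  [ 0  0    0   -3/7  -2/7 ]
Add 3/7 times R3 to R4.
  [ 1  2  5/2   -5/2     2 ]
  [ 0  0    1  -15/7   4/7 ]
  [ 0  0    0      1     0 ]
  [ 0  0    0      0  -2/7 ]
Multiply R4 by -7/2.
  [ 1  2  5/2   -5/2    2 ]
  [ 0  0    1  -15/7  4/7 ]
  [ 0  0    0      1    0 ]
  [ 0  0    0      0    1 ]
Subtract 4/7 times R4 from R2.
  [ 1  2  5/2   -5/2  2 ]
  [ 0  0    1  -15/7  0 ]
  [ 0  0    0      1  0 ]
  [ 0  0    0      0  1 ]
Subtract 2 times R4 from R1.
  [ 1  2  5/2   -5/2  0 ]
  [ 0  0    1  -15/7  0 ]
  [ 0  0    0      1  0 ]
  [ 0  0    0      0  1 ]
Add 15/7 times R3 to R2.
  [ 1  2  5/2  -5/2  0 ]
  [ 0  0    1     0  0 ]
  [ 0  0    0     1  0 ]
  [ 0  0    0     0  1 ]
Add 5/2 times R3 to R1.
  [ 1  2  5/2  0  0 ]
  [ 0  0    1  0  0 ]
  [ 0  0    0  1  0 ]
  [ 0  0    0  0  1 ]
Subtract 5/2 times R2 from R1.
  [ 1  2  0  0  0 ]
  [ 0  0  1  0  0 ]
  [ 0  0  0  1  0 ]
  [ 0  0  0  0  1 ]

[[1, 2, 0, 0, 0], [0, 0, 1, 0, 0], [0, 0, 0, 1, 0], [0, 0, 0, 0, 1]]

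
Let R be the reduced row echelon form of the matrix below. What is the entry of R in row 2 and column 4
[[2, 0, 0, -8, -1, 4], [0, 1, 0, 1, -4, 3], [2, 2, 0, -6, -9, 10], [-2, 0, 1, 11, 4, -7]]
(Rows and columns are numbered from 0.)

ρ1 := 1/2·ρ1
  [  1  0  0  -4  -1/2   2 ]
  [  0  1  0   1    -4   3 ]
  [  2  2  0  -6    -9  10 ]
  [ -2  0  1  11     4  -7 ]
ρ3 := ρ3 − 2·ρ1
  [  1  0  0  -4  -1/2   2 ]
  [  0  1  0   1    -4   3 ]
  [  0  2  0   2    -8   6 ]
  [ -2  0  1  11     4  -7 ]
ρ4 := ρ4 + 2·ρ1
  [ 1  0  0  -4  -1/2   2 ]
  [ 0  1  0   1    -4   3 ]
  [ 0  2  0   2    -8   6 ]
  [ 0  0  1   3     3  -3 ]
ρ3 := ρ3 − 2·ρ2
  [ 1  0  0  -4  -1/2   2 ]
  [ 0  1  0   1    -4   3 ]
  [ 0  0  0   0     0   0 ]
  [ 0  0  1   3     3  -3 ]
ρ3 <-> ρ4
  [ 1  0  0  -4  -1/2   2 ]
  [ 0  1  0   1    -4   3 ]
  [ 0  0  1   3     3  -3 ]
  [ 0  0  0   0     0   0 ]

3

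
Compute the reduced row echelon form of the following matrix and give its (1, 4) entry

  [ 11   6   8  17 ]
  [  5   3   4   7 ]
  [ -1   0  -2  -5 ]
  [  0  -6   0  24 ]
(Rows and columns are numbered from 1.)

3

ρ1 -> 1/11·ρ1
ρ2 -> ρ2 − 5·ρ1
ρ3 -> ρ3 + ρ1
ρ2 -> 11/3·ρ2
ρ3 -> ρ3 − 6/11·ρ2
ρ4 -> ρ4 + 6·ρ2
ρ3 -> -1/2·ρ3
ρ4 -> ρ4 − 8·ρ3
ρ2 -> ρ2 − 4/3·ρ3
ρ1 -> ρ1 − 8/11·ρ3
ρ1 -> ρ1 − 6/11·ρ2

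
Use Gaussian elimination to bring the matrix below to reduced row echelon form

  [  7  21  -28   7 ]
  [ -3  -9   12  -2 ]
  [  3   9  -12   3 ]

[[1, 3, -4, 0], [0, 0, 0, 1], [0, 0, 0, 0]]

Multiply r1 by 1/7.
  [  1   3   -4   1 ]
  [ -3  -9   12  -2 ]
  [  3   9  -12   3 ]
Add 3 times r1 to r2.
  [ 1  3   -4  1 ]
  [ 0  0    0  1 ]
  [ 3  9  -12  3 ]
Subtract 3 times r1 from r3.
  [ 1  3  -4  1 ]
  [ 0  0   0  1 ]
  [ 0  0   0  0 ]
Subtract r2 from r1.
  [ 1  3  -4  0 ]
  [ 0  0   0  1 ]
  [ 0  0   0  0 ]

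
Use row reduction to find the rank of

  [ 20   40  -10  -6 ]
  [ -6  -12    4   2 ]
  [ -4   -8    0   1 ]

R1 -> 1/20·R1
  [  1    2  -1/2  -3/10 ]
  [ -6  -12     4      2 ]
  [ -4   -8     0      1 ]
R2 -> R2 + 6·R1
  [  1   2  -1/2  -3/10 ]
  [  0   0     1    1/5 ]
  [ -4  -8     0      1 ]
R3 -> R3 + 4·R1
  [ 1  2  -1/2  -3/10 ]
  [ 0  0     1    1/5 ]
  [ 0  0    -2   -1/5 ]
R3 -> R3 + 2·R2
  [ 1  2  -1/2  -3/10 ]
  [ 0  0     1    1/5 ]
  [ 0  0     0    1/5 ]
R3 -> 5·R3
  [ 1  2  -1/2  -3/10 ]
  [ 0  0     1    1/5 ]
  [ 0  0     0      1 ]
R2 -> R2 − 1/5·R3
  [ 1  2  -1/2  -3/10 ]
  [ 0  0     1      0 ]
  [ 0  0     0      1 ]
R1 -> R1 + 3/10·R3
  [ 1  2  -1/2  0 ]
  [ 0  0     1  0 ]
  [ 0  0     0  1 ]
R1 -> R1 + 1/2·R2
  [ 1  2  0  0 ]
  [ 0  0  1  0 ]
  [ 0  0  0  1 ]
The reduced form has 3 nonzero rows.

rank = 3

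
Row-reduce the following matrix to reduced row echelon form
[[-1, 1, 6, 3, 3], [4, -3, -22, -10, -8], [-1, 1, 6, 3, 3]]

R1 → -1·R1
  [  1  -1   -6   -3  -3 ]
  [  4  -3  -22  -10  -8 ]
  [ -1   1    6    3   3 ]
R2 → R2 − 4·R1
  [  1  -1  -6  -3  -3 ]
  [  0   1   2   2   4 ]
  [ -1   1   6   3   3 ]
R3 → R3 + R1
  [ 1  -1  -6  -3  -3 ]
  [ 0   1   2   2   4 ]
  [ 0   0   0   0   0 ]
R1 → R1 + R2
  [ 1  0  -4  -1  1 ]
  [ 0  1   2   2  4 ]
  [ 0  0   0   0  0 ]

[[1, 0, -4, -1, 1], [0, 1, 2, 2, 4], [0, 0, 0, 0, 0]]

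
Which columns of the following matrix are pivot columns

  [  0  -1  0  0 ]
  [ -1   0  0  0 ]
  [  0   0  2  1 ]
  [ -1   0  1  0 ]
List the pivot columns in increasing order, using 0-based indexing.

0, 1, 2, 3

Swap r1 and r2.
Multiply r1 by -1.
Add r1 to r4.
Multiply r2 by -1.
Multiply r3 by 1/2.
Subtract r3 from r4.
Multiply r4 by -2.
Subtract 1/2 times r4 from r3.
Pivot columns are the columns containing a leading 1.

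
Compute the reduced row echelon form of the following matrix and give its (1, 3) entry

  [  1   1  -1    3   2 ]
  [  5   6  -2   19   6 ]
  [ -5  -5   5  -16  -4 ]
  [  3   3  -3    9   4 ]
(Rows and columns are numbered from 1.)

R2 ← R2 − 5·R1
  [  1   1  -1    3   2 ]
  [  0   1   3    4  -4 ]
  [ -5  -5   5  -16  -4 ]
  [  3   3  -3    9   4 ]
R3 ← R3 + 5·R1
  [ 1  1  -1   3   2 ]
  [ 0  1   3   4  -4 ]
  [ 0  0   0  -1   6 ]
  [ 3  3  -3   9   4 ]
R4 ← R4 − 3·R1
  [ 1  1  -1   3   2 ]
  [ 0  1   3   4  -4 ]
  [ 0  0   0  -1   6 ]
  [ 0  0   0   0  -2 ]
R3 ← -1·R3
  [ 1  1  -1  3   2 ]
  [ 0  1   3  4  -4 ]
  [ 0  0   0  1  -6 ]
  [ 0  0   0  0  -2 ]
R4 ← -1/2·R4
  [ 1  1  -1  3   2 ]
  [ 0  1   3  4  -4 ]
  [ 0  0   0  1  -6 ]
  [ 0  0   0  0   1 ]
R3 ← R3 + 6·R4
  [ 1  1  -1  3   2 ]
  [ 0  1   3  4  -4 ]
  [ 0  0   0  1   0 ]
  [ 0  0   0  0   1 ]
R2 ← R2 + 4·R4
  [ 1  1  -1  3  2 ]
  [ 0  1   3  4  0 ]
  [ 0  0   0  1  0 ]
  [ 0  0   0  0  1 ]
R1 ← R1 − 2·R4
  [ 1  1  -1  3  0 ]
  [ 0  1   3  4  0 ]
  [ 0  0   0  1  0 ]
  [ 0  0   0  0  1 ]
R2 ← R2 − 4·R3
  [ 1  1  -1  3  0 ]
  [ 0  1   3  0  0 ]
  [ 0  0   0  1  0 ]
  [ 0  0   0  0  1 ]
R1 ← R1 − 3·R3
  [ 1  1  -1  0  0 ]
  [ 0  1   3  0  0 ]
  [ 0  0   0  1  0 ]
  [ 0  0   0  0  1 ]
R1 ← R1 − R2
  [ 1  0  -4  0  0 ]
  [ 0  1   3  0  0 ]
  [ 0  0   0  1  0 ]
  [ 0  0   0  0  1 ]

-4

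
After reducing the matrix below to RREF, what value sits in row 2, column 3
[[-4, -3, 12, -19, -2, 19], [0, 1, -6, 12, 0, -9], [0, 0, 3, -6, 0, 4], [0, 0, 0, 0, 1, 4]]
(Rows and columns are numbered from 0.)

R1 → -1/4·R1
  [ 1  3/4  -3  19/4  1/2  -19/4 ]
  [ 0    1  -6    12    0     -9 ]
  [ 0    0   3    -6    0      4 ]
  [ 0    0   0     0    1      4 ]
R3 → 1/3·R3
  [ 1  3/4  -3  19/4  1/2  -19/4 ]
  [ 0    1  -6    12    0     -9 ]
  [ 0    0   1    -2    0    4/3 ]
  [ 0    0   0     0    1      4 ]
R1 → R1 − 1/2·R4
  [ 1  3/4  -3  19/4  0  -27/4 ]
  [ 0    1  -6    12  0     -9 ]
  [ 0    0   1    -2  0    4/3 ]
  [ 0    0   0     0  1      4 ]
R2 → R2 + 6·R3
  [ 1  3/4  -3  19/4  0  -27/4 ]
  [ 0    1   0     0  0     -1 ]
  [ 0    0   1    -2  0    4/3 ]
  [ 0    0   0     0  1      4 ]
R1 → R1 + 3·R3
  [ 1  3/4  0  -5/4  0  -11/4 ]
  [ 0    1  0     0  0     -1 ]
  [ 0    0  1    -2  0    4/3 ]
  [ 0    0  0     0  1      4 ]
R1 → R1 − 3/4·R2
  [ 1  0  0  -5/4  0   -2 ]
  [ 0  1  0     0  0   -1 ]
  [ 0  0  1    -2  0  4/3 ]
  [ 0  0  0     0  1    4 ]

-2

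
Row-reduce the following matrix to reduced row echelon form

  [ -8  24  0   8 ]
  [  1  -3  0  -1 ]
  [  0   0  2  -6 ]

[[1, -3, 0, -1], [0, 0, 1, -3], [0, 0, 0, 0]]

ρ1 ← -1/8·ρ1
  [ 1  -3  0  -1 ]
  [ 1  -3  0  -1 ]
  [ 0   0  2  -6 ]
ρ2 ← ρ2 − ρ1
  [ 1  -3  0  -1 ]
  [ 0   0  0   0 ]
  [ 0   0  2  -6 ]
ρ2 <-> ρ3
  [ 1  -3  0  -1 ]
  [ 0   0  2  -6 ]
  [ 0   0  0   0 ]
ρ2 ← 1/2·ρ2
  [ 1  -3  0  -1 ]
  [ 0   0  1  -3 ]
  [ 0   0  0   0 ]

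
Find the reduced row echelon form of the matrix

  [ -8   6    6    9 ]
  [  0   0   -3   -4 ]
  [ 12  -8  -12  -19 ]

[[1, 0, 0, -5/4], [0, 1, 0, -3/2], [0, 0, 1, 4/3]]

Multiply ρ1 by -1/8.
  [  1  -3/4  -3/4  -9/8 ]
  [  0     0    -3    -4 ]
  [ 12    -8   -12   -19 ]
Subtract 12 times ρ1 from ρ3.
  [ 1  -3/4  -3/4   -9/8 ]
  [ 0     0    -3     -4 ]
  [ 0     1    -3  -11/2 ]
Swap ρ2 and ρ3.
  [ 1  -3/4  -3/4   -9/8 ]
  [ 0     1    -3  -11/2 ]
  [ 0     0    -3     -4 ]
Multiply ρ3 by -1/3.
  [ 1  -3/4  -3/4   -9/8 ]
  [ 0     1    -3  -11/2 ]
  [ 0     0     1    4/3 ]
Add 3 times ρ3 to ρ2.
  [ 1  -3/4  -3/4  -9/8 ]
  [ 0     1     0  -3/2 ]
  [ 0     0     1   4/3 ]
Add 3/4 times ρ3 to ρ1.
  [ 1  -3/4  0  -1/8 ]
  [ 0     1  0  -3/2 ]
  [ 0     0  1   4/3 ]
Add 3/4 times ρ2 to ρ1.
  [ 1  0  0  -5/4 ]
  [ 0  1  0  -3/2 ]
  [ 0  0  1   4/3 ]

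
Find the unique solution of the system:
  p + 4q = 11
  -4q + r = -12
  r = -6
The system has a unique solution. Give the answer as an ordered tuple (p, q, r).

Form the augmented matrix and row-reduce:
  [ 1   4  0  |   11 ]
  [ 0  -4  1  |  -12 ]
  [ 0   0  1  |   -6 ]
R2 := -1/4·R2
  [ 1  4     0  |  11 ]
  [ 0  1  -1/4  |   3 ]
  [ 0  0     1  |  -6 ]
R2 := R2 + 1/4·R3
  [ 1  4  0  |   11 ]
  [ 0  1  0  |  3/2 ]
  [ 0  0  1  |   -6 ]
R1 := R1 − 4·R2
  [ 1  0  0  |    5 ]
  [ 0  1  0  |  3/2 ]
  [ 0  0  1  |   -6 ]
Reading off the last column: p = 5, q = 3/2, r = -6.

(5, 3/2, -6)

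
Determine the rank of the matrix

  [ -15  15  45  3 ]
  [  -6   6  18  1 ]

Multiply R1 by -1/15.
  [  1  -1  -3  -1/5 ]
  [ -6   6  18     1 ]
Add 6 times R1 to R2.
  [ 1  -1  -3  -1/5 ]
  [ 0   0   0  -1/5 ]
Multiply R2 by -5.
  [ 1  -1  -3  -1/5 ]
  [ 0   0   0     1 ]
Add 1/5 times R2 to R1.
  [ 1  -1  -3  0 ]
  [ 0   0   0  1 ]
The reduced form has 2 nonzero rows.

rank = 2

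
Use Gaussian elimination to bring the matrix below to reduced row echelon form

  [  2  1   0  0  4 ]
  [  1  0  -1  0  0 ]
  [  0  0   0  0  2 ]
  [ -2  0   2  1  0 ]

r1 -> 1/2·r1
r2 -> r2 − r1
r4 -> r4 + 2·r1
r2 -> -2·r2
r4 -> r4 − r2
r3 <=> r4
r4 -> 1/2·r4
r2 -> r2 − 4·r4
r1 -> r1 − 2·r4
r1 -> r1 − 1/2·r2

[[1, 0, -1, 0, 0], [0, 1, 2, 0, 0], [0, 0, 0, 1, 0], [0, 0, 0, 0, 1]]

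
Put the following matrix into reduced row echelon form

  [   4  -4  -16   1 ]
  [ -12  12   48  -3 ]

R1 → 1/4·R1
R2 → R2 + 12·R1

[[1, -1, -4, 1/4], [0, 0, 0, 0]]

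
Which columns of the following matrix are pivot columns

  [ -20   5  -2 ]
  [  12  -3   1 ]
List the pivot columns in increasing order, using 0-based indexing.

r1 := -1/20·r1
  [  1  -1/4  1/10 ]
  [ 12    -3     1 ]
r2 := r2 − 12·r1
  [ 1  -1/4  1/10 ]
  [ 0     0  -1/5 ]
r2 := -5·r2
  [ 1  -1/4  1/10 ]
  [ 0     0     1 ]
r1 := r1 − 1/10·r2
  [ 1  -1/4  0 ]
  [ 0     0  1 ]
Pivot columns are the columns containing a leading 1.

0, 2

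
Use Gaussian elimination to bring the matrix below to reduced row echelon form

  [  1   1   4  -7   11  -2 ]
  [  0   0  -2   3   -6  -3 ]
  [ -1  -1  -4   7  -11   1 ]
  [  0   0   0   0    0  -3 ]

ρ3 -> ρ3 + ρ1
ρ2 -> -1/2·ρ2
ρ3 -> -1·ρ3
ρ4 -> ρ4 + 3·ρ3
ρ2 -> ρ2 − 3/2·ρ3
ρ1 -> ρ1 + 2·ρ3
ρ1 -> ρ1 − 4·ρ2

[[1, 1, 0, -1, -1, 0], [0, 0, 1, -3/2, 3, 0], [0, 0, 0, 0, 0, 1], [0, 0, 0, 0, 0, 0]]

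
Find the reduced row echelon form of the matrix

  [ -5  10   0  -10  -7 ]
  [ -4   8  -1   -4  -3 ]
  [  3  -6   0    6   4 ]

r1 -> -1/5·r1
  [  1  -2   0   2  7/5 ]
  [ -4   8  -1  -4   -3 ]
  [  3  -6   0   6    4 ]
r2 -> r2 + 4·r1
  [ 1  -2   0  2   7/5 ]
  [ 0   0  -1  4  13/5 ]
  [ 3  -6   0  6     4 ]
r3 -> r3 − 3·r1
  [ 1  -2   0  2   7/5 ]
  [ 0   0  -1  4  13/5 ]
  [ 0   0   0  0  -1/5 ]
r2 -> -1·r2
  [ 1  -2  0   2    7/5 ]
  [ 0   0  1  -4  -13/5 ]
  [ 0   0  0   0   -1/5 ]
r3 -> -5·r3
  [ 1  -2  0   2    7/5 ]
  [ 0   0  1  -4  -13/5 ]
  [ 0   0  0   0      1 ]
r2 -> r2 + 13/5·r3
  [ 1  -2  0   2  7/5 ]
  [ 0   0  1  -4    0 ]
  [ 0   0  0   0    1 ]
r1 -> r1 − 7/5·r3
  [ 1  -2  0   2  0 ]
  [ 0   0  1  -4  0 ]
  [ 0   0  0   0  1 ]

[[1, -2, 0, 2, 0], [0, 0, 1, -4, 0], [0, 0, 0, 0, 1]]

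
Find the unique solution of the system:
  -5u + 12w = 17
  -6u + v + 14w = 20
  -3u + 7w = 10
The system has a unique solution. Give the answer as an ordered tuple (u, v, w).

(-1, 0, 1)

Form the augmented matrix and row-reduce:
  [ -5  0  12  |  17 ]
  [ -6  1  14  |  20 ]
  [ -3  0   7  |  10 ]
ρ1 := -1/5·ρ1
  [  1  0  -12/5  |  -17/5 ]
  [ -6  1     14  |     20 ]
  [ -3  0      7  |     10 ]
ρ2 := ρ2 + 6·ρ1
  [  1  0  -12/5  |  -17/5 ]
  [  0  1   -2/5  |   -2/5 ]
  [ -3  0      7  |     10 ]
ρ3 := ρ3 + 3·ρ1
  [ 1  0  -12/5  |  -17/5 ]
  [ 0  1   -2/5  |   -2/5 ]
  [ 0  0   -1/5  |   -1/5 ]
ρ3 := -5·ρ3
  [ 1  0  -12/5  |  -17/5 ]
  [ 0  1   -2/5  |   -2/5 ]
  [ 0  0      1  |      1 ]
ρ2 := ρ2 + 2/5·ρ3
  [ 1  0  -12/5  |  -17/5 ]
  [ 0  1      0  |      0 ]
  [ 0  0      1  |      1 ]
ρ1 := ρ1 + 12/5·ρ3
  [ 1  0  0  |  -1 ]
  [ 0  1  0  |   0 ]
  [ 0  0  1  |   1 ]
Reading off the last column: u = -1, v = 0, w = 1.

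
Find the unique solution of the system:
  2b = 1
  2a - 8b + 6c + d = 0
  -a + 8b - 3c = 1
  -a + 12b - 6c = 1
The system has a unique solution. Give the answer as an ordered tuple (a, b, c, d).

Form the augmented matrix and row-reduce:
  [  0   2   0  0  |  1 ]
  [  2  -8   6  1  |  0 ]
  [ -1   8  -3  0  |  1 ]
  [ -1  12  -6  0  |  1 ]
R1 <-> R2
R1 := 1/2·R1
R3 := R3 + R1
R4 := R4 + R1
R2 := 1/2·R2
R3 := R3 − 4·R2
R4 := R4 − 8·R2
R3 <-> R4
R3 := -1/3·R3
R4 := 2·R4
R3 := R3 + 1/6·R4
R1 := R1 − 1/2·R4
R1 := R1 − 3·R3
R1 := R1 + 4·R2
Reading off the last column: a = 1, b = 1/2, c = 2/3, d = -2.

(1, 1/2, 2/3, -2)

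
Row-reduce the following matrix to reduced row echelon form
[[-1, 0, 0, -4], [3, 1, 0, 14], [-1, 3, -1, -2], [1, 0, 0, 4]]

r1 → -1·r1
r2 → r2 − 3·r1
r3 → r3 + r1
r4 → r4 − r1
r3 → r3 − 3·r2
r3 → -1·r3

[[1, 0, 0, 4], [0, 1, 0, 2], [0, 0, 1, 4], [0, 0, 0, 0]]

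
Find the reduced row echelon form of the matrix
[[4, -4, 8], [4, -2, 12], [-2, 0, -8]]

ρ1 → 1/4·ρ1
  [  1  -1   2 ]
  [  4  -2  12 ]
  [ -2   0  -8 ]
ρ2 → ρ2 − 4·ρ1
  [  1  -1   2 ]
  [  0   2   4 ]
  [ -2   0  -8 ]
ρ3 → ρ3 + 2·ρ1
  [ 1  -1   2 ]
  [ 0   2   4 ]
  [ 0  -2  -4 ]
ρ2 → 1/2·ρ2
  [ 1  -1   2 ]
  [ 0   1   2 ]
  [ 0  -2  -4 ]
ρ3 → ρ3 + 2·ρ2
  [ 1  -1  2 ]
  [ 0   1  2 ]
  [ 0   0  0 ]
ρ1 → ρ1 + ρ2
  [ 1  0  4 ]
  [ 0  1  2 ]
  [ 0  0  0 ]

[[1, 0, 4], [0, 1, 2], [0, 0, 0]]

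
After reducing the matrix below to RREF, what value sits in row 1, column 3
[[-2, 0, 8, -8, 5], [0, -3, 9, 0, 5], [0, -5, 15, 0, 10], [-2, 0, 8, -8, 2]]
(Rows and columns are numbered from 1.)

ρ1 ← -1/2·ρ1
  [  1   0  -4   4  -5/2 ]
  [  0  -3   9   0     5 ]
  [  0  -5  15   0    10 ]
  [ -2   0   8  -8     2 ]
ρ4 ← ρ4 + 2·ρ1
  [ 1   0  -4  4  -5/2 ]
  [ 0  -3   9  0     5 ]
  [ 0  -5  15  0    10 ]
  [ 0   0   0  0    -3 ]
ρ2 ← -1/3·ρ2
  [ 1   0  -4  4  -5/2 ]
  [ 0   1  -3  0  -5/3 ]
  [ 0  -5  15  0    10 ]
  [ 0   0   0  0    -3 ]
ρ3 ← ρ3 + 5·ρ2
  [ 1  0  -4  4  -5/2 ]
  [ 0  1  -3  0  -5/3 ]
  [ 0  0   0  0   5/3 ]
  [ 0  0   0  0    -3 ]
ρ3 ← 3/5·ρ3
  [ 1  0  -4  4  -5/2 ]
  [ 0  1  -3  0  -5/3 ]
  [ 0  0   0  0     1 ]
  [ 0  0   0  0    -3 ]
ρ4 ← ρ4 + 3·ρ3
  [ 1  0  -4  4  -5/2 ]
  [ 0  1  -3  0  -5/3 ]
  [ 0  0   0  0     1 ]
  [ 0  0   0  0     0 ]
ρ2 ← ρ2 + 5/3·ρ3
  [ 1  0  -4  4  -5/2 ]
  [ 0  1  -3  0     0 ]
  [ 0  0   0  0     1 ]
  [ 0  0   0  0     0 ]
ρ1 ← ρ1 + 5/2·ρ3
  [ 1  0  -4  4  0 ]
  [ 0  1  -3  0  0 ]
  [ 0  0   0  0  1 ]
  [ 0  0   0  0  0 ]

-4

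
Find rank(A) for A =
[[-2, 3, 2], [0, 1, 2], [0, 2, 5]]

Multiply ρ1 by -1/2.
  [ 1  -3/2  -1 ]
  [ 0     1   2 ]
  [ 0     2   5 ]
Subtract 2 times ρ2 from ρ3.
  [ 1  -3/2  -1 ]
  [ 0     1   2 ]
  [ 0     0   1 ]
Subtract 2 times ρ3 from ρ2.
  [ 1  -3/2  -1 ]
  [ 0     1   0 ]
  [ 0     0   1 ]
Add ρ3 to ρ1.
  [ 1  -3/2  0 ]
  [ 0     1  0 ]
  [ 0     0  1 ]
Add 3/2 times ρ2 to ρ1.
  [ 1  0  0 ]
  [ 0  1  0 ]
  [ 0  0  1 ]
The reduced form has 3 nonzero rows.

rank = 3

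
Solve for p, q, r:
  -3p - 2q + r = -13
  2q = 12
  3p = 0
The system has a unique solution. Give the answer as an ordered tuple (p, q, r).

Form the augmented matrix and row-reduce:
  [ -3  -2  1  |  -13 ]
  [  0   2  0  |   12 ]
  [  3   0  0  |    0 ]
Multiply R1 by -1/3.
  [ 1  2/3  -1/3  |  13/3 ]
  [ 0    2     0  |    12 ]
  [ 3    0     0  |     0 ]
Subtract 3 times R1 from R3.
  [ 1  2/3  -1/3  |  13/3 ]
  [ 0    2     0  |    12 ]
  [ 0   -2     1  |   -13 ]
Multiply R2 by 1/2.
  [ 1  2/3  -1/3  |  13/3 ]
  [ 0    1     0  |     6 ]
  [ 0   -2     1  |   -13 ]
Add 2 times R2 to R3.
  [ 1  2/3  -1/3  |  13/3 ]
  [ 0    1     0  |     6 ]
  [ 0    0     1  |    -1 ]
Add 1/3 times R3 to R1.
  [ 1  2/3  0  |   4 ]
  [ 0    1  0  |   6 ]
  [ 0    0  1  |  -1 ]
Subtract 2/3 times R2 from R1.
  [ 1  0  0  |   0 ]
  [ 0  1  0  |   6 ]
  [ 0  0  1  |  -1 ]
Reading off the last column: p = 0, q = 6, r = -1.

(0, 6, -1)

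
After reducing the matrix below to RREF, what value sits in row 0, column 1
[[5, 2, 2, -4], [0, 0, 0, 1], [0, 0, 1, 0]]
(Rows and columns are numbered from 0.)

2/5

R1 ← 1/5·R1
  [ 1  2/5  2/5  -4/5 ]
  [ 0    0    0     1 ]
  [ 0    0    1     0 ]
R2 ↔ R3
  [ 1  2/5  2/5  -4/5 ]
  [ 0    0    1     0 ]
  [ 0    0    0     1 ]
R1 ← R1 + 4/5·R3
  [ 1  2/5  2/5  0 ]
  [ 0    0    1  0 ]
  [ 0    0    0  1 ]
R1 ← R1 − 2/5·R2
  [ 1  2/5  0  0 ]
  [ 0    0  1  0 ]
  [ 0    0  0  1 ]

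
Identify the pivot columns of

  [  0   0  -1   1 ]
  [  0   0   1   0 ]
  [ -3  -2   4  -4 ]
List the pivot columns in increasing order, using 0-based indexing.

0, 2, 3

R1 <=> R3
R1 := -1/3·R1
R3 := R3 + R2
R1 := R1 − 4/3·R3
R1 := R1 + 4/3·R2
Pivot columns are the columns containing a leading 1.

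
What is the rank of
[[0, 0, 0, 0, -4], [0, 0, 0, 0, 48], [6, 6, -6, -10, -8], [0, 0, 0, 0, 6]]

R1 <=> R3
  [ 6  6  -6  -10  -8 ]
  [ 0  0   0    0  48 ]
  [ 0  0   0    0  -4 ]
  [ 0  0   0    0   6 ]
R1 := 1/6·R1
  [ 1  1  -1  -5/3  -4/3 ]
  [ 0  0   0     0    48 ]
  [ 0  0   0     0    -4 ]
  [ 0  0   0     0     6 ]
R2 := 1/48·R2
  [ 1  1  -1  -5/3  -4/3 ]
  [ 0  0   0     0     1 ]
  [ 0  0   0     0    -4 ]
  [ 0  0   0     0     6 ]
R3 := R3 + 4·R2
  [ 1  1  -1  -5/3  -4/3 ]
  [ 0  0   0     0     1 ]
  [ 0  0   0     0     0 ]
  [ 0  0   0     0     6 ]
R4 := R4 − 6·R2
  [ 1  1  -1  -5/3  -4/3 ]
  [ 0  0   0     0     1 ]
  [ 0  0   0     0     0 ]
  [ 0  0   0     0     0 ]
R1 := R1 + 4/3·R2
  [ 1  1  -1  -5/3  0 ]
  [ 0  0   0     0  1 ]
  [ 0  0   0     0  0 ]
  [ 0  0   0     0  0 ]
The reduced form has 2 nonzero rows.

rank = 2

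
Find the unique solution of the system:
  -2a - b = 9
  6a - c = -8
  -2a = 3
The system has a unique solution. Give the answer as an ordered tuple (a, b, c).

(-3/2, -6, -1)

Form the augmented matrix and row-reduce:
  [ -2  -1   0  |   9 ]
  [  6   0  -1  |  -8 ]
  [ -2   0   0  |   3 ]
Multiply R1 by -1/2.
  [  1  1/2   0  |  -9/2 ]
  [  6    0  -1  |    -8 ]
  [ -2    0   0  |     3 ]
Subtract 6 times R1 from R2.
  [  1  1/2   0  |  -9/2 ]
  [  0   -3  -1  |    19 ]
  [ -2    0   0  |     3 ]
Add 2 times R1 to R3.
  [ 1  1/2   0  |  -9/2 ]
  [ 0   -3  -1  |    19 ]
  [ 0    1   0  |    -6 ]
Multiply R2 by -1/3.
  [ 1  1/2    0  |   -9/2 ]
  [ 0    1  1/3  |  -19/3 ]
  [ 0    1    0  |     -6 ]
Subtract R2 from R3.
  [ 1  1/2     0  |   -9/2 ]
  [ 0    1   1/3  |  -19/3 ]
  [ 0    0  -1/3  |    1/3 ]
Multiply R3 by -3.
  [ 1  1/2    0  |   -9/2 ]
  [ 0    1  1/3  |  -19/3 ]
  [ 0    0    1  |     -1 ]
Subtract 1/3 times R3 from R2.
  [ 1  1/2  0  |  -9/2 ]
  [ 0    1  0  |    -6 ]
  [ 0    0  1  |    -1 ]
Subtract 1/2 times R2 from R1.
  [ 1  0  0  |  -3/2 ]
  [ 0  1  0  |    -6 ]
  [ 0  0  1  |    -1 ]
Reading off the last column: a = -3/2, b = -6, c = -1.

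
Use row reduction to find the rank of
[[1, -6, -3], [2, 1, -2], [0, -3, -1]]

R2 ← R2 − 2·R1
R2 ← 1/13·R2
R3 ← R3 + 3·R2
R3 ← -13·R3
R2 ← R2 − 4/13·R3
R1 ← R1 + 3·R3
R1 ← R1 + 6·R2
The reduced form has 3 nonzero rows.

rank = 3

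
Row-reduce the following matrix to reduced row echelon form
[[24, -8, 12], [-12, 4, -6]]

R1 ← 1/24·R1
  [   1  -1/3  1/2 ]
  [ -12     4   -6 ]
R2 ← R2 + 12·R1
  [ 1  -1/3  1/2 ]
  [ 0     0    0 ]

[[1, -1/3, 1/2], [0, 0, 0]]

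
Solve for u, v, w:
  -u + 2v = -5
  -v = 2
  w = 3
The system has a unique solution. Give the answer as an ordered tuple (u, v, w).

Form the augmented matrix and row-reduce:
  [ -1   2  0  |  -5 ]
  [  0  -1  0  |   2 ]
  [  0   0  1  |   3 ]
R1 := -1·R1
  [ 1  -2  0  |  5 ]
  [ 0  -1  0  |  2 ]
  [ 0   0  1  |  3 ]
R2 := -1·R2
  [ 1  -2  0  |   5 ]
  [ 0   1  0  |  -2 ]
  [ 0   0  1  |   3 ]
R1 := R1 + 2·R2
  [ 1  0  0  |   1 ]
  [ 0  1  0  |  -2 ]
  [ 0  0  1  |   3 ]
Reading off the last column: u = 1, v = -2, w = 3.

(1, -2, 3)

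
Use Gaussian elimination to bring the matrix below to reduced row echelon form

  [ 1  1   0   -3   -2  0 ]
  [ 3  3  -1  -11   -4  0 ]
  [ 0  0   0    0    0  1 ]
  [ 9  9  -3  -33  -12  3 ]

R2 ← R2 − 3·R1
  [ 1  1   0   -3   -2  0 ]
  [ 0  0  -1   -2    2  0 ]
  [ 0  0   0    0    0  1 ]
  [ 9  9  -3  -33  -12  3 ]
R4 ← R4 − 9·R1
  [ 1  1   0  -3  -2  0 ]
  [ 0  0  -1  -2   2  0 ]
  [ 0  0   0   0   0  1 ]
  [ 0  0  -3  -6   6  3 ]
R2 ← -1·R2
  [ 1  1   0  -3  -2  0 ]
  [ 0  0   1   2  -2  0 ]
  [ 0  0   0   0   0  1 ]
  [ 0  0  -3  -6   6  3 ]
R4 ← R4 + 3·R2
  [ 1  1  0  -3  -2  0 ]
  [ 0  0  1   2  -2  0 ]
  [ 0  0  0   0   0  1 ]
  [ 0  0  0   0   0  3 ]
R4 ← R4 − 3·R3
  [ 1  1  0  -3  -2  0 ]
  [ 0  0  1   2  -2  0 ]
  [ 0  0  0   0   0  1 ]
  [ 0  0  0   0   0  0 ]

[[1, 1, 0, -3, -2, 0], [0, 0, 1, 2, -2, 0], [0, 0, 0, 0, 0, 1], [0, 0, 0, 0, 0, 0]]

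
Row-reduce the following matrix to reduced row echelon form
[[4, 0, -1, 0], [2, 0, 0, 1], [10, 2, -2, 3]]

r1 → 1/4·r1
  [  1  0  -1/4  0 ]
  [  2  0     0  1 ]
  [ 10  2    -2  3 ]
r2 → r2 − 2·r1
  [  1  0  -1/4  0 ]
  [  0  0   1/2  1 ]
  [ 10  2    -2  3 ]
r3 → r3 − 10·r1
  [ 1  0  -1/4  0 ]
  [ 0  0   1/2  1 ]
  [ 0  2   1/2  3 ]
r2 <-> r3
  [ 1  0  -1/4  0 ]
  [ 0  2   1/2  3 ]
  [ 0  0   1/2  1 ]
r2 → 1/2·r2
  [ 1  0  -1/4    0 ]
  [ 0  1   1/4  3/2 ]
  [ 0  0   1/2    1 ]
r3 → 2·r3
  [ 1  0  -1/4    0 ]
  [ 0  1   1/4  3/2 ]
  [ 0  0     1    2 ]
r2 → r2 − 1/4·r3
  [ 1  0  -1/4  0 ]
  [ 0  1     0  1 ]
  [ 0  0     1  2 ]
r1 → r1 + 1/4·r3
  [ 1  0  0  1/2 ]
  [ 0  1  0    1 ]
  [ 0  0  1    2 ]

[[1, 0, 0, 1/2], [0, 1, 0, 1], [0, 0, 1, 2]]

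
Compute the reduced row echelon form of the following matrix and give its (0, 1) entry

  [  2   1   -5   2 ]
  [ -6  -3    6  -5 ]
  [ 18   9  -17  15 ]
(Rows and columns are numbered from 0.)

1/2

Multiply r1 by 1/2.
  [  1  1/2  -5/2   1 ]
  [ -6   -3     6  -5 ]
  [ 18    9   -17  15 ]
Add 6 times r1 to r2.
  [  1  1/2  -5/2   1 ]
  [  0    0    -9   1 ]
  [ 18    9   -17  15 ]
Subtract 18 times r1 from r3.
  [ 1  1/2  -5/2   1 ]
  [ 0    0    -9   1 ]
  [ 0    0    28  -3 ]
Multiply r2 by -1/9.
  [ 1  1/2  -5/2     1 ]
  [ 0    0     1  -1/9 ]
  [ 0    0    28    -3 ]
Subtract 28 times r2 from r3.
  [ 1  1/2  -5/2     1 ]
  [ 0    0     1  -1/9 ]
  [ 0    0     0   1/9 ]
Multiply r3 by 9.
  [ 1  1/2  -5/2     1 ]
  [ 0    0     1  -1/9 ]
  [ 0    0     0     1 ]
Add 1/9 times r3 to r2.
  [ 1  1/2  -5/2  1 ]
  [ 0    0     1  0 ]
  [ 0    0     0  1 ]
Subtract r3 from r1.
  [ 1  1/2  -5/2  0 ]
  [ 0    0     1  0 ]
  [ 0    0     0  1 ]
Add 5/2 times r2 to r1.
  [ 1  1/2  0  0 ]
  [ 0    0  1  0 ]
  [ 0    0  0  1 ]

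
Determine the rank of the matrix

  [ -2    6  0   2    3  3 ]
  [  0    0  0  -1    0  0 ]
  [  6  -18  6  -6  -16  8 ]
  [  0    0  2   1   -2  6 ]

ρ1 ← -1/2·ρ1
  [ 1   -3  0  -1  -3/2  -3/2 ]
  [ 0    0  0  -1     0     0 ]
  [ 6  -18  6  -6   -16     8 ]
  [ 0    0  2   1    -2     6 ]
ρ3 ← ρ3 − 6·ρ1
  [ 1  -3  0  -1  -3/2  -3/2 ]
  [ 0   0  0  -1     0     0 ]
  [ 0   0  6   0    -7    17 ]
  [ 0   0  2   1    -2     6 ]
ρ2 <=> ρ3
  [ 1  -3  0  -1  -3/2  -3/2 ]
  [ 0   0  6   0    -7    17 ]
  [ 0   0  0  -1     0     0 ]
  [ 0   0  2   1    -2     6 ]
ρ2 ← 1/6·ρ2
  [ 1  -3  0  -1  -3/2  -3/2 ]
  [ 0   0  1   0  -7/6  17/6 ]
  [ 0   0  0  -1     0     0 ]
  [ 0   0  2   1    -2     6 ]
ρ4 ← ρ4 − 2·ρ2
  [ 1  -3  0  -1  -3/2  -3/2 ]
  [ 0   0  1   0  -7/6  17/6 ]
  [ 0   0  0  -1     0     0 ]
  [ 0   0  0   1   1/3   1/3 ]
ρ3 ← -1·ρ3
  [ 1  -3  0  -1  -3/2  -3/2 ]
  [ 0   0  1   0  -7/6  17/6 ]
  [ 0   0  0   1     0     0 ]
  [ 0   0  0   1   1/3   1/3 ]
ρ4 ← ρ4 − ρ3
  [ 1  -3  0  -1  -3/2  -3/2 ]
  [ 0   0  1   0  -7/6  17/6 ]
  [ 0   0  0   1     0     0 ]
  [ 0   0  0   0   1/3   1/3 ]
ρ4 ← 3·ρ4
  [ 1  -3  0  -1  -3/2  -3/2 ]
  [ 0   0  1   0  -7/6  17/6 ]
  [ 0   0  0   1     0     0 ]
  [ 0   0  0   0     1     1 ]
ρ2 ← ρ2 + 7/6·ρ4
  [ 1  -3  0  -1  -3/2  -3/2 ]
  [ 0   0  1   0     0     4 ]
  [ 0   0  0   1     0     0 ]
  [ 0   0  0   0     1     1 ]
ρ1 ← ρ1 + 3/2·ρ4
  [ 1  -3  0  -1  0  0 ]
  [ 0   0  1   0  0  4 ]
  [ 0   0  0   1  0  0 ]
  [ 0   0  0   0  1  1 ]
ρ1 ← ρ1 + ρ3
  [ 1  -3  0  0  0  0 ]
  [ 0   0  1  0  0  4 ]
  [ 0   0  0  1  0  0 ]
  [ 0   0  0  0  1  1 ]
The reduced form has 4 nonzero rows.

rank = 4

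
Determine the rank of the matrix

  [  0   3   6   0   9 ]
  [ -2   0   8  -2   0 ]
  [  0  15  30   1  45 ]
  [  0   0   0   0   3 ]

rank = 4

Swap R1 and R2.
  [ -2   0   8  -2   0 ]
  [  0   3   6   0   9 ]
  [  0  15  30   1  45 ]
  [  0   0   0   0   3 ]
Multiply R1 by -1/2.
  [ 1   0  -4  1   0 ]
  [ 0   3   6  0   9 ]
  [ 0  15  30  1  45 ]
  [ 0   0   0  0   3 ]
Multiply R2 by 1/3.
  [ 1   0  -4  1   0 ]
  [ 0   1   2  0   3 ]
  [ 0  15  30  1  45 ]
  [ 0   0   0  0   3 ]
Subtract 15 times R2 from R3.
  [ 1  0  -4  1  0 ]
  [ 0  1   2  0  3 ]
  [ 0  0   0  1  0 ]
  [ 0  0   0  0  3 ]
Multiply R4 by 1/3.
  [ 1  0  -4  1  0 ]
  [ 0  1   2  0  3 ]
  [ 0  0   0  1  0 ]
  [ 0  0   0  0  1 ]
Subtract 3 times R4 from R2.
  [ 1  0  -4  1  0 ]
  [ 0  1   2  0  0 ]
  [ 0  0   0  1  0 ]
  [ 0  0   0  0  1 ]
Subtract R3 from R1.
  [ 1  0  -4  0  0 ]
  [ 0  1   2  0  0 ]
  [ 0  0   0  1  0 ]
  [ 0  0   0  0  1 ]
The reduced form has 4 nonzero rows.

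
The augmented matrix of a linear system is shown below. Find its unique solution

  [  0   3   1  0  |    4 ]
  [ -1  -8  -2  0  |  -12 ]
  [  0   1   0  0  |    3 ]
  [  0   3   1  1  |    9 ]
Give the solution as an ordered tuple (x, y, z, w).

(-2, 3, -5, 5)

R1 <=> R2
  [ -1  -8  -2  0  |  -12 ]
  [  0   3   1  0  |    4 ]
  [  0   1   0  0  |    3 ]
  [  0   3   1  1  |    9 ]
R1 ← -1·R1
  [ 1  8  2  0  |  12 ]
  [ 0  3  1  0  |   4 ]
  [ 0  1  0  0  |   3 ]
  [ 0  3  1  1  |   9 ]
R2 ← 1/3·R2
  [ 1  8    2  0  |   12 ]
  [ 0  1  1/3  0  |  4/3 ]
  [ 0  1    0  0  |    3 ]
  [ 0  3    1  1  |    9 ]
R3 ← R3 − R2
  [ 1  8     2  0  |   12 ]
  [ 0  1   1/3  0  |  4/3 ]
  [ 0  0  -1/3  0  |  5/3 ]
  [ 0  3     1  1  |    9 ]
R4 ← R4 − 3·R2
  [ 1  8     2  0  |   12 ]
  [ 0  1   1/3  0  |  4/3 ]
  [ 0  0  -1/3  0  |  5/3 ]
  [ 0  0     0  1  |    5 ]
R3 ← -3·R3
  [ 1  8    2  0  |   12 ]
  [ 0  1  1/3  0  |  4/3 ]
  [ 0  0    1  0  |   -5 ]
  [ 0  0    0  1  |    5 ]
R2 ← R2 − 1/3·R3
  [ 1  8  2  0  |  12 ]
  [ 0  1  0  0  |   3 ]
  [ 0  0  1  0  |  -5 ]
  [ 0  0  0  1  |   5 ]
R1 ← R1 − 2·R3
  [ 1  8  0  0  |  22 ]
  [ 0  1  0  0  |   3 ]
  [ 0  0  1  0  |  -5 ]
  [ 0  0  0  1  |   5 ]
R1 ← R1 − 8·R2
  [ 1  0  0  0  |  -2 ]
  [ 0  1  0  0  |   3 ]
  [ 0  0  1  0  |  -5 ]
  [ 0  0  0  1  |   5 ]
Reading off the last column: x = -2, y = 3, z = -5, w = 5.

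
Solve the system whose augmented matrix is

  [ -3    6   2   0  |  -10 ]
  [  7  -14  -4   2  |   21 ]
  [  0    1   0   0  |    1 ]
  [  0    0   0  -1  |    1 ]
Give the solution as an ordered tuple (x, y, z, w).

Multiply r1 by -1/3.
  [ 1   -2  -2/3   0  |  10/3 ]
  [ 7  -14    -4   2  |    21 ]
  [ 0    1     0   0  |     1 ]
  [ 0    0     0  -1  |     1 ]
Subtract 7 times r1 from r2.
  [ 1  -2  -2/3   0  |  10/3 ]
  [ 0   0   2/3   2  |  -7/3 ]
  [ 0   1     0   0  |     1 ]
  [ 0   0     0  -1  |     1 ]
Swap r2 and r3.
  [ 1  -2  -2/3   0  |  10/3 ]
  [ 0   1     0   0  |     1 ]
  [ 0   0   2/3   2  |  -7/3 ]
  [ 0   0     0  -1  |     1 ]
Multiply r3 by 3/2.
  [ 1  -2  -2/3   0  |  10/3 ]
  [ 0   1     0   0  |     1 ]
  [ 0   0     1   3  |  -7/2 ]
  [ 0   0     0  -1  |     1 ]
Multiply r4 by -1.
  [ 1  -2  -2/3  0  |  10/3 ]
  [ 0   1     0  0  |     1 ]
  [ 0   0     1  3  |  -7/2 ]
  [ 0   0     0  1  |    -1 ]
Subtract 3 times r4 from r3.
  [ 1  -2  -2/3  0  |  10/3 ]
  [ 0   1     0  0  |     1 ]
  [ 0   0     1  0  |  -1/2 ]
  [ 0   0     0  1  |    -1 ]
Add 2/3 times r3 to r1.
  [ 1  -2  0  0  |     3 ]
  [ 0   1  0  0  |     1 ]
  [ 0   0  1  0  |  -1/2 ]
  [ 0   0  0  1  |    -1 ]
Add 2 times r2 to r1.
  [ 1  0  0  0  |     5 ]
  [ 0  1  0  0  |     1 ]
  [ 0  0  1  0  |  -1/2 ]
  [ 0  0  0  1  |    -1 ]
Reading off the last column: x = 5, y = 1, z = -1/2, w = -1.

(5, 1, -1/2, -1)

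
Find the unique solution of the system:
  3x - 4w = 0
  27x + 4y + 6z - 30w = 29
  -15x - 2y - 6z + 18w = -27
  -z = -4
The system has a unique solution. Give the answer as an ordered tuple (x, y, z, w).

(-2/3, 2, 4, -1/2)

Form the augmented matrix and row-reduce:
  [   3   0   0   -4  |    0 ]
  [  27   4   6  -30  |   29 ]
  [ -15  -2  -6   18  |  -27 ]
  [   0   0  -1    0  |   -4 ]
Multiply ρ1 by 1/3.
  [   1   0   0  -4/3  |    0 ]
  [  27   4   6   -30  |   29 ]
  [ -15  -2  -6    18  |  -27 ]
  [   0   0  -1     0  |   -4 ]
Subtract 27 times ρ1 from ρ2.
  [   1   0   0  -4/3  |    0 ]
  [   0   4   6     6  |   29 ]
  [ -15  -2  -6    18  |  -27 ]
  [   0   0  -1     0  |   -4 ]
Add 15 times ρ1 to ρ3.
  [ 1   0   0  -4/3  |    0 ]
  [ 0   4   6     6  |   29 ]
  [ 0  -2  -6    -2  |  -27 ]
  [ 0   0  -1     0  |   -4 ]
Multiply ρ2 by 1/4.
  [ 1   0    0  -4/3  |     0 ]
  [ 0   1  3/2   3/2  |  29/4 ]
  [ 0  -2   -6    -2  |   -27 ]
  [ 0   0   -1     0  |    -4 ]
Add 2 times ρ2 to ρ3.
  [ 1  0    0  -4/3  |      0 ]
  [ 0  1  3/2   3/2  |   29/4 ]
  [ 0  0   -3     1  |  -25/2 ]
  [ 0  0   -1     0  |     -4 ]
Multiply ρ3 by -1/3.
  [ 1  0    0  -4/3  |     0 ]
  [ 0  1  3/2   3/2  |  29/4 ]
  [ 0  0    1  -1/3  |  25/6 ]
  [ 0  0   -1     0  |    -4 ]
Add ρ3 to ρ4.
  [ 1  0    0  -4/3  |     0 ]
  [ 0  1  3/2   3/2  |  29/4 ]
  [ 0  0    1  -1/3  |  25/6 ]
  [ 0  0    0  -1/3  |   1/6 ]
Multiply ρ4 by -3.
  [ 1  0    0  -4/3  |     0 ]
  [ 0  1  3/2   3/2  |  29/4 ]
  [ 0  0    1  -1/3  |  25/6 ]
  [ 0  0    0     1  |  -1/2 ]
Add 1/3 times ρ4 to ρ3.
  [ 1  0    0  -4/3  |     0 ]
  [ 0  1  3/2   3/2  |  29/4 ]
  [ 0  0    1     0  |     4 ]
  [ 0  0    0     1  |  -1/2 ]
Subtract 3/2 times ρ4 from ρ2.
  [ 1  0    0  -4/3  |     0 ]
  [ 0  1  3/2     0  |     8 ]
  [ 0  0    1     0  |     4 ]
  [ 0  0    0     1  |  -1/2 ]
Add 4/3 times ρ4 to ρ1.
  [ 1  0    0  0  |  -2/3 ]
  [ 0  1  3/2  0  |     8 ]
  [ 0  0    1  0  |     4 ]
  [ 0  0    0  1  |  -1/2 ]
Subtract 3/2 times ρ3 from ρ2.
  [ 1  0  0  0  |  -2/3 ]
  [ 0  1  0  0  |     2 ]
  [ 0  0  1  0  |     4 ]
  [ 0  0  0  1  |  -1/2 ]
Reading off the last column: x = -2/3, y = 2, z = 4, w = -1/2.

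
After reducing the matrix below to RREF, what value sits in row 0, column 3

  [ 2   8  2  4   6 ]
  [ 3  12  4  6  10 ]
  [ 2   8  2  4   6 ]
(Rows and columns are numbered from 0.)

R1 → 1/2·R1
R2 → R2 − 3·R1
R3 → R3 − 2·R1
R1 → R1 − R2

2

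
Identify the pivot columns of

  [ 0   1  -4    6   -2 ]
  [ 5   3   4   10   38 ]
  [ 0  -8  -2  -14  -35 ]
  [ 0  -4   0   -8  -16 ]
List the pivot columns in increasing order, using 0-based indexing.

0, 1, 2

Swap R1 and R2.
  [ 5   3   4   10   38 ]
  [ 0   1  -4    6   -2 ]
  [ 0  -8  -2  -14  -35 ]
  [ 0  -4   0   -8  -16 ]
Multiply R1 by 1/5.
  [ 1  3/5  4/5    2  38/5 ]
  [ 0    1   -4    6    -2 ]
  [ 0   -8   -2  -14   -35 ]
  [ 0   -4    0   -8   -16 ]
Add 8 times R2 to R3.
  [ 1  3/5  4/5   2  38/5 ]
  [ 0    1   -4   6    -2 ]
  [ 0    0  -34  34   -51 ]
  [ 0   -4    0  -8   -16 ]
Add 4 times R2 to R4.
  [ 1  3/5  4/5   2  38/5 ]
  [ 0    1   -4   6    -2 ]
  [ 0    0  -34  34   -51 ]
  [ 0    0  -16  16   -24 ]
Multiply R3 by -1/34.
  [ 1  3/5  4/5   2  38/5 ]
  [ 0    1   -4   6    -2 ]
  [ 0    0    1  -1   3/2 ]
  [ 0    0  -16  16   -24 ]
Add 16 times R3 to R4.
  [ 1  3/5  4/5   2  38/5 ]
  [ 0    1   -4   6    -2 ]
  [ 0    0    1  -1   3/2 ]
  [ 0    0    0   0     0 ]
Add 4 times R3 to R2.
  [ 1  3/5  4/5   2  38/5 ]
  [ 0    1    0   2     4 ]
  [ 0    0    1  -1   3/2 ]
  [ 0    0    0   0     0 ]
Subtract 4/5 times R3 from R1.
  [ 1  3/5  0  14/5  32/5 ]
  [ 0    1  0     2     4 ]
  [ 0    0  1    -1   3/2 ]
  [ 0    0  0     0     0 ]
Subtract 3/5 times R2 from R1.
  [ 1  0  0  8/5    4 ]
  [ 0  1  0    2    4 ]
  [ 0  0  1   -1  3/2 ]
  [ 0  0  0    0    0 ]
Pivot columns are the columns containing a leading 1.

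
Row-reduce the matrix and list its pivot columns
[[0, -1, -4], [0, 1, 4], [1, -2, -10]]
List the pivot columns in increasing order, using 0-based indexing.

ρ1 <-> ρ3
ρ3 := ρ3 + ρ2
ρ1 := ρ1 + 2·ρ2
Pivot columns are the columns containing a leading 1.

0, 1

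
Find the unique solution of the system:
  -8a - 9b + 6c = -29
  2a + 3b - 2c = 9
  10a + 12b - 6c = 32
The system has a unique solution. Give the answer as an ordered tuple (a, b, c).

(1, 1/3, -3)

Form the augmented matrix and row-reduce:
  [ -8  -9   6  |  -29 ]
  [  2   3  -2  |    9 ]
  [ 10  12  -6  |   32 ]
Multiply R1 by -1/8.
  [  1  9/8  -3/4  |  29/8 ]
  [  2    3    -2  |     9 ]
  [ 10   12    -6  |    32 ]
Subtract 2 times R1 from R2.
  [  1  9/8  -3/4  |  29/8 ]
  [  0  3/4  -1/2  |   7/4 ]
  [ 10   12    -6  |    32 ]
Subtract 10 times R1 from R3.
  [ 1  9/8  -3/4  |   29/8 ]
  [ 0  3/4  -1/2  |    7/4 ]
  [ 0  3/4   3/2  |  -17/4 ]
Multiply R2 by 4/3.
  [ 1  9/8  -3/4  |   29/8 ]
  [ 0    1  -2/3  |    7/3 ]
  [ 0  3/4   3/2  |  -17/4 ]
Subtract 3/4 times R2 from R3.
  [ 1  9/8  -3/4  |  29/8 ]
  [ 0    1  -2/3  |   7/3 ]
  [ 0    0     2  |    -6 ]
Multiply R3 by 1/2.
  [ 1  9/8  -3/4  |  29/8 ]
  [ 0    1  -2/3  |   7/3 ]
  [ 0    0     1  |    -3 ]
Add 2/3 times R3 to R2.
  [ 1  9/8  -3/4  |  29/8 ]
  [ 0    1     0  |   1/3 ]
  [ 0    0     1  |    -3 ]
Add 3/4 times R3 to R1.
  [ 1  9/8  0  |  11/8 ]
  [ 0    1  0  |   1/3 ]
  [ 0    0  1  |    -3 ]
Subtract 9/8 times R2 from R1.
  [ 1  0  0  |    1 ]
  [ 0  1  0  |  1/3 ]
  [ 0  0  1  |   -3 ]
Reading off the last column: a = 1, b = 1/3, c = -3.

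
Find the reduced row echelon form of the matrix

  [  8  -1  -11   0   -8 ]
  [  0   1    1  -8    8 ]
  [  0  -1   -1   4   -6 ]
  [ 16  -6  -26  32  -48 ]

[[1, 0, -5/4, 0, -1/2], [0, 1, 1, 0, 4], [0, 0, 0, 1, -1/2], [0, 0, 0, 0, 0]]

R1 → 1/8·R1
  [  1  -1/8  -11/8   0   -1 ]
  [  0     1      1  -8    8 ]
  [  0    -1     -1   4   -6 ]
  [ 16    -6    -26  32  -48 ]
R4 → R4 − 16·R1
  [ 1  -1/8  -11/8   0   -1 ]
  [ 0     1      1  -8    8 ]
  [ 0    -1     -1   4   -6 ]
  [ 0    -4     -4  32  -32 ]
R3 → R3 + R2
  [ 1  -1/8  -11/8   0   -1 ]
  [ 0     1      1  -8    8 ]
  [ 0     0      0  -4    2 ]
  [ 0    -4     -4  32  -32 ]
R4 → R4 + 4·R2
  [ 1  -1/8  -11/8   0  -1 ]
  [ 0     1      1  -8   8 ]
  [ 0     0      0  -4   2 ]
  [ 0     0      0   0   0 ]
R3 → -1/4·R3
  [ 1  -1/8  -11/8   0    -1 ]
  [ 0     1      1  -8     8 ]
  [ 0     0      0   1  -1/2 ]
  [ 0     0      0   0     0 ]
R2 → R2 + 8·R3
  [ 1  -1/8  -11/8  0    -1 ]
  [ 0     1      1  0     4 ]
  [ 0     0      0  1  -1/2 ]
  [ 0     0      0  0     0 ]
R1 → R1 + 1/8·R2
  [ 1  0  -5/4  0  -1/2 ]
  [ 0  1     1  0     4 ]
  [ 0  0     0  1  -1/2 ]
  [ 0  0     0  0     0 ]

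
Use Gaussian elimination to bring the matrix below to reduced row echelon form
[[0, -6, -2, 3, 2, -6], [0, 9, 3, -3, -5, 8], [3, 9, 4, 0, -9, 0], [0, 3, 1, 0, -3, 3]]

[[1, 0, 1/3, 0, 0, 0], [0, 1, 1/3, 0, -1, 0], [0, 0, 0, 1, -4/3, 0], [0, 0, 0, 0, 0, 1]]

R1 ↔ R3
  [ 3   9   4   0  -9   0 ]
  [ 0   9   3  -3  -5   8 ]
  [ 0  -6  -2   3   2  -6 ]
  [ 0   3   1   0  -3   3 ]
R1 := 1/3·R1
  [ 1   3  4/3   0  -3   0 ]
  [ 0   9    3  -3  -5   8 ]
  [ 0  -6   -2   3   2  -6 ]
  [ 0   3    1   0  -3   3 ]
R2 := 1/9·R2
  [ 1   3  4/3     0    -3    0 ]
  [ 0   1  1/3  -1/3  -5/9  8/9 ]
  [ 0  -6   -2     3     2   -6 ]
  [ 0   3    1     0    -3    3 ]
R3 := R3 + 6·R2
  [ 1  3  4/3     0    -3     0 ]
  [ 0  1  1/3  -1/3  -5/9   8/9 ]
  [ 0  0    0     1  -4/3  -2/3 ]
  [ 0  3    1     0    -3     3 ]
R4 := R4 − 3·R2
  [ 1  3  4/3     0    -3     0 ]
  [ 0  1  1/3  -1/3  -5/9   8/9 ]
  [ 0  0    0     1  -4/3  -2/3 ]
  [ 0  0    0     1  -4/3   1/3 ]
R4 := R4 − R3
  [ 1  3  4/3     0    -3     0 ]
  [ 0  1  1/3  -1/3  -5/9   8/9 ]
  [ 0  0    0     1  -4/3  -2/3 ]
  [ 0  0    0     0     0     1 ]
R3 := R3 + 2/3·R4
  [ 1  3  4/3     0    -3    0 ]
  [ 0  1  1/3  -1/3  -5/9  8/9 ]
  [ 0  0    0     1  -4/3    0 ]
  [ 0  0    0     0     0    1 ]
R2 := R2 − 8/9·R4
  [ 1  3  4/3     0    -3  0 ]
  [ 0  1  1/3  -1/3  -5/9  0 ]
  [ 0  0    0     1  -4/3  0 ]
  [ 0  0    0     0     0  1 ]
R2 := R2 + 1/3·R3
  [ 1  3  4/3  0    -3  0 ]
  [ 0  1  1/3  0    -1  0 ]
  [ 0  0    0  1  -4/3  0 ]
  [ 0  0    0  0     0  1 ]
R1 := R1 − 3·R2
  [ 1  0  1/3  0     0  0 ]
  [ 0  1  1/3  0    -1  0 ]
  [ 0  0    0  1  -4/3  0 ]
  [ 0  0    0  0     0  1 ]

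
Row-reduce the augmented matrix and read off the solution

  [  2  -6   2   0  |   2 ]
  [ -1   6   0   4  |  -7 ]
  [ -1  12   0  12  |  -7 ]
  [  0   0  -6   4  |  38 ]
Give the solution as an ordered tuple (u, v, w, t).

R1 ← 1/2·R1
  [  1  -3   1   0  |   1 ]
  [ -1   6   0   4  |  -7 ]
  [ -1  12   0  12  |  -7 ]
  [  0   0  -6   4  |  38 ]
R2 ← R2 + R1
  [  1  -3   1   0  |   1 ]
  [  0   3   1   4  |  -6 ]
  [ -1  12   0  12  |  -7 ]
  [  0   0  -6   4  |  38 ]
R3 ← R3 + R1
  [ 1  -3   1   0  |   1 ]
  [ 0   3   1   4  |  -6 ]
  [ 0   9   1  12  |  -6 ]
  [ 0   0  -6   4  |  38 ]
R2 ← 1/3·R2
  [ 1  -3    1    0  |   1 ]
  [ 0   1  1/3  4/3  |  -2 ]
  [ 0   9    1   12  |  -6 ]
  [ 0   0   -6    4  |  38 ]
R3 ← R3 − 9·R2
  [ 1  -3    1    0  |   1 ]
  [ 0   1  1/3  4/3  |  -2 ]
  [ 0   0   -2    0  |  12 ]
  [ 0   0   -6    4  |  38 ]
R3 ← -1/2·R3
  [ 1  -3    1    0  |   1 ]
  [ 0   1  1/3  4/3  |  -2 ]
  [ 0   0    1    0  |  -6 ]
  [ 0   0   -6    4  |  38 ]
R4 ← R4 + 6·R3
  [ 1  -3    1    0  |   1 ]
  [ 0   1  1/3  4/3  |  -2 ]
  [ 0   0    1    0  |  -6 ]
  [ 0   0    0    4  |   2 ]
R4 ← 1/4·R4
  [ 1  -3    1    0  |    1 ]
  [ 0   1  1/3  4/3  |   -2 ]
  [ 0   0    1    0  |   -6 ]
  [ 0   0    0    1  |  1/2 ]
R2 ← R2 − 4/3·R4
  [ 1  -3    1  0  |     1 ]
  [ 0   1  1/3  0  |  -8/3 ]
  [ 0   0    1  0  |    -6 ]
  [ 0   0    0  1  |   1/2 ]
R2 ← R2 − 1/3·R3
  [ 1  -3  1  0  |     1 ]
  [ 0   1  0  0  |  -2/3 ]
  [ 0   0  1  0  |    -6 ]
  [ 0   0  0  1  |   1/2 ]
R1 ← R1 − R3
  [ 1  -3  0  0  |     7 ]
  [ 0   1  0  0  |  -2/3 ]
  [ 0   0  1  0  |    -6 ]
  [ 0   0  0  1  |   1/2 ]
R1 ← R1 + 3·R2
  [ 1  0  0  0  |     5 ]
  [ 0  1  0  0  |  -2/3 ]
  [ 0  0  1  0  |    -6 ]
  [ 0  0  0  1  |   1/2 ]
Reading off the last column: u = 5, v = -2/3, w = -6, t = 1/2.

(5, -2/3, -6, 1/2)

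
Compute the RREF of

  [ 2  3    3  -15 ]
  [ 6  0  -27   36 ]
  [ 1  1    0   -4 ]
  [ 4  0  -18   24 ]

[[1, 0, 0, -3], [0, 1, 0, -1], [0, 0, 1, -2], [0, 0, 0, 0]]

Multiply ρ1 by 1/2.
  [ 1  3/2  3/2  -15/2 ]
  [ 6    0  -27     36 ]
  [ 1    1    0     -4 ]
  [ 4    0  -18     24 ]
Subtract 6 times ρ1 from ρ2.
  [ 1  3/2  3/2  -15/2 ]
  [ 0   -9  -36     81 ]
  [ 1    1    0     -4 ]
  [ 4    0  -18     24 ]
Subtract ρ1 from ρ3.
  [ 1   3/2   3/2  -15/2 ]
  [ 0    -9   -36     81 ]
  [ 0  -1/2  -3/2    7/2 ]
  [ 4     0   -18     24 ]
Subtract 4 times ρ1 from ρ4.
  [ 1   3/2   3/2  -15/2 ]
  [ 0    -9   -36     81 ]
  [ 0  -1/2  -3/2    7/2 ]
  [ 0    -6   -24     54 ]
Multiply ρ2 by -1/9.
  [ 1   3/2   3/2  -15/2 ]
  [ 0     1     4     -9 ]
  [ 0  -1/2  -3/2    7/2 ]
  [ 0    -6   -24     54 ]
Add 1/2 times ρ2 to ρ3.
  [ 1  3/2  3/2  -15/2 ]
  [ 0    1    4     -9 ]
  [ 0    0  1/2     -1 ]
  [ 0   -6  -24     54 ]
Add 6 times ρ2 to ρ4.
  [ 1  3/2  3/2  -15/2 ]
  [ 0    1    4     -9 ]
  [ 0    0  1/2     -1 ]
  [ 0    0    0      0 ]
Multiply ρ3 by 2.
  [ 1  3/2  3/2  -15/2 ]
  [ 0    1    4     -9 ]
  [ 0    0    1     -2 ]
  [ 0    0    0      0 ]
Subtract 4 times ρ3 from ρ2.
  [ 1  3/2  3/2  -15/2 ]
  [ 0    1    0     -1 ]
  [ 0    0    1     -2 ]
  [ 0    0    0      0 ]
Subtract 3/2 times ρ3 from ρ1.
  [ 1  3/2  0  -9/2 ]
  [ 0    1  0    -1 ]
  [ 0    0  1    -2 ]
  [ 0    0  0     0 ]
Subtract 3/2 times ρ2 from ρ1.
  [ 1  0  0  -3 ]
  [ 0  1  0  -1 ]
  [ 0  0  1  -2 ]
  [ 0  0  0   0 ]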